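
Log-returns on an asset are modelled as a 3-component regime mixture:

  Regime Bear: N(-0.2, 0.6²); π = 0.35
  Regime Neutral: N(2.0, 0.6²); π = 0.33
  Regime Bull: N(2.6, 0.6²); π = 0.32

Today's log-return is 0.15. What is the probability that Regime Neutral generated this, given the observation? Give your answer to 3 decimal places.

By Bayes' theorem, P(k | x) = π_k f_k(x) / Σ_j π_j f_j(x).
Evaluate each component's likelihood at the observed value:
  f_Bear = 0.560878
  f_Neutral = 0.00573261
  f_Bull = 0.000159269
Weight by the priors:
  π_Bear·f_Bear = 0.35 × 0.560878 = 0.196307
  π_Neutral·f_Neutral = 0.33 × 0.00573261 = 0.00189176
  π_Bull·f_Bull = 0.32 × 0.000159269 = 5.0966e-05
Sum: 0.196307 + 0.00189176 + 5.0966e-05 = 0.19825
P(Regime Neutral | the observation) ≈ 0.010

0.010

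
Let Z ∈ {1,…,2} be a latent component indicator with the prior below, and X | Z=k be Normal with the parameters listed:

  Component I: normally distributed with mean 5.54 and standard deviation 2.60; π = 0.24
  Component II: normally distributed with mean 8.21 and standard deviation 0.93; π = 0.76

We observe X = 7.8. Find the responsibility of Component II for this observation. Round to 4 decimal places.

Posterior ∝ prior × likelihood, so P(k | x) ∝ P(Z=k) f_k(x); normalise over all components.
Component likelihoods at x = 7.8:
  L_I = (1/(2.60·√(2π)))·exp(−(7.8−5.54)²/(2·2.60²)) = 0.153439·exp(-0.37778) = 0.105164
  L_II = (1/(0.93·√(2π)))·exp(−(7.8−8.21)²/(2·0.93²)) = 0.428970·exp(-0.09718) = 0.389245
Unnormalised posteriors:
  P(Z=I)·L_I = 0.24 × 0.105164 = 0.0252394
  P(Z=II)·L_II = 0.76 × 0.389245 = 0.295826
Marginal: 0.0252394 + 0.295826 = 0.321066
So the posterior for Component II is 0.295826 / 0.321066 ≈ 0.9214.

0.9214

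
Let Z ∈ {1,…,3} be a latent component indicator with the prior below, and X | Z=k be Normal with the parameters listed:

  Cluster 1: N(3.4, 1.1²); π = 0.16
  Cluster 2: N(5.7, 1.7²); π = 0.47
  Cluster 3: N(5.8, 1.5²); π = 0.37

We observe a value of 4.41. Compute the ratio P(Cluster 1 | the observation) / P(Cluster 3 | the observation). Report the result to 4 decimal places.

The posterior odds equal the prior odds times the likelihood ratio: (P(Z=i)/P(Z=j))·(f_i(x)/f_j(x)).
Normal densities:
  p_1 = 0.23793
  p_2 = 0.175964
  p_3 = 0.173122
0.0380688 / 0.0640551 ≈ 0.5943

0.5943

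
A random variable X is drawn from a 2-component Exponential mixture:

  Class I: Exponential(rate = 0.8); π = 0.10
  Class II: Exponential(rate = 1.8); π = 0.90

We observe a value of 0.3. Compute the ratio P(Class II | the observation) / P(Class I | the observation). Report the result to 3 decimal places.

Posterior odds = (π_i f_i(x)) / (π_j f_j(x)); the normalising sum cancels.
Component likelihoods at x = 0.3:
  f_I = 0.629302
  f_II = 1.04895
Posterior odds = (π_II·f_II) / (π_I·f_I) = (0.90·1.04895) / (0.10·0.629302) = 0.944052 / 0.0629302 ≈ 15.002

15.002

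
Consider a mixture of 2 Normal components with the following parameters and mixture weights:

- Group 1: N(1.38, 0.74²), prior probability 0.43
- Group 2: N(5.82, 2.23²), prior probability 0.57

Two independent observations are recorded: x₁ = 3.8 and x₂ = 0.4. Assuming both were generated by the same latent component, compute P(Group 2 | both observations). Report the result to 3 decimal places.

0.718

P(component k | x) = π_k·f_k(x) / marginal(x), where marginal(x) = Σ_j π_j·f_j(x).
Since both observations come from the same component, the likelihood for component k is f_k(x₁)·f_k(x₂).
  f_1 = [0.00256662] × [0.224304] = 0.000575703
  f_2 = [0.118694] × [0.00932936] = 0.00110734
Multiply by the mixture weights:
  π_1·f_1 = 0.43 × 0.000575703 = 0.000247552
  π_2·f_2 = 0.57 × 0.00110734 = 0.000631185
Denominator: 0.000247552 + 0.000631185 = 0.000878737
Responsibility of Group 2: 0.000631185 / 0.000878737 ≈ 0.718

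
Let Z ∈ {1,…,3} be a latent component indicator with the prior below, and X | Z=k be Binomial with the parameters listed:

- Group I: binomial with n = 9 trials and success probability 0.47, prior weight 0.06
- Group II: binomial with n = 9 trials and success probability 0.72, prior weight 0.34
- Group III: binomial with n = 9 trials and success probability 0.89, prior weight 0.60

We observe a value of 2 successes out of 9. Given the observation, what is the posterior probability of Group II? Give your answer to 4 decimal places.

By Bayes' theorem, P(k | x) = P(Z=k) f_k(x) / Σ_j P(Z=j) f_j(x).
Binomial probabilities:
  f_I = 0.0934177
  f_II = 0.0025181
  f_III = 5.55688e-06
Prior × likelihood for each component:
  P(Z=I)·f_I = 0.06 × 0.0934177 = 0.00560506
  P(Z=II)·f_II = 0.34 × 0.0025181 = 0.000856155
  P(Z=III)·f_III = 0.60 × 5.55688e-06 = 3.33413e-06
Denominator: 0.00560506 + 0.000856155 + 3.33413e-06 = 0.00646455
P(Group II | the observation) ≈ 0.1324

0.1324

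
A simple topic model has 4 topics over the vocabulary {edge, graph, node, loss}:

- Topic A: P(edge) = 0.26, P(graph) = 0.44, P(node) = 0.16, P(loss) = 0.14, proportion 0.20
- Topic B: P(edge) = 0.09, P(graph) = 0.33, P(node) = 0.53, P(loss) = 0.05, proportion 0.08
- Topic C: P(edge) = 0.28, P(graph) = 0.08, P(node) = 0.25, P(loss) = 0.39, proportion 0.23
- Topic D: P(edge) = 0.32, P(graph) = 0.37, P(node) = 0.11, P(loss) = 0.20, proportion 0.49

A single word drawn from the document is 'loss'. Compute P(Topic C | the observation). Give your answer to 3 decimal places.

0.408

The responsibility of component k is w_k f_k(x) divided by Σ_j w_j f_j(x).
Component likelihoods at x = 'loss':
  p_A = P(loss | comp) = 0.14
  p_B = P(loss | comp) = 0.05
  p_C = P(loss | comp) = 0.39
  p_D = P(loss | comp) = 0.20
Prior × likelihood for each component:
  w_A·p_A = 0.20 × 0.14 = 0.028
  w_B·p_B = 0.08 × 0.05 = 0.004
  w_C·p_C = 0.23 × 0.39 = 0.0897
  w_D·p_D = 0.49 × 0.2 = 0.098
Evidence: 0.028 + 0.004 + 0.0897 + 0.098 = 0.2197
P(Topic C | data) = 0.0897 / 0.2197 ≈ 0.408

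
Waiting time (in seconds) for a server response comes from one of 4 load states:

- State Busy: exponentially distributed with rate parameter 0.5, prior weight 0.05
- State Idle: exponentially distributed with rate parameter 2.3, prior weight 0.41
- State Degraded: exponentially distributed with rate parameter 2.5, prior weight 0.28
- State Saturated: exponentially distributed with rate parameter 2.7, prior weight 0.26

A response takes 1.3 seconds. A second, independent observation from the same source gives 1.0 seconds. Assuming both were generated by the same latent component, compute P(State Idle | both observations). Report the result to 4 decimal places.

0.4505

The responsibility of component k is P(Z=k) f_k(x) divided by Σ_j P(Z=j) f_j(x).
Since both observations come from the same component, the likelihood for component k is f_k(x₁)·f_k(x₂).
  p_Busy = [0.261023] × [0.303265] = 0.0791592
  p_Idle = [0.115661] × [0.230595] = 0.0266709
  p_Degraded = [0.0969355] × [0.205212] = 0.0198924
  p_Saturated = [0.0807217] × [0.181455] = 0.0146473
Multiply by the mixture weights:
  P(Z=Busy)·p_Busy = 0.05 × 0.0791592 = 0.00395796
  P(Z=Idle)·p_Idle = 0.41 × 0.0266709 = 0.0109351
  P(Z=Degraded)·p_Degraded = 0.28 × 0.0198924 = 0.00556987
  P(Z=Saturated)·p_Saturated = 0.26 × 0.0146473 = 0.00380831
Sum: 0.00395796 + 0.0109351 + 0.00556987 + 0.00380831 = 0.0242712
P(State Idle | x₁, x₂) = 0.0109351 / 0.0242712 ≈ 0.4505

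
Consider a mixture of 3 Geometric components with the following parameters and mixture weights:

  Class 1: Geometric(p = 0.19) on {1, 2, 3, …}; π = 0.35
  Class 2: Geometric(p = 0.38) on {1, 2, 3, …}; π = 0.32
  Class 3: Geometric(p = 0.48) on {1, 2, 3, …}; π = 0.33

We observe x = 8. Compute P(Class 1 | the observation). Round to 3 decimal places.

By Bayes' theorem, P(k | x) = P(Z=k) f_k(x) / Σ_j P(Z=j) f_j(x).
Evaluate each component's likelihood at the observed value:
  L_1 = 0.19·(1−0.19)^7 = 0.19·0.228768 = 0.0434659
  L_2 = 0.38·(1−0.38)^7 = 0.38·0.0352161 = 0.0133821
  L_3 = 0.48·(1−0.48)^7 = 0.48·0.0102807 = 0.00493474
Weight by the priors:
  P(Z=1)·L_1 = 0.35 × 0.0434659 = 0.0152131
  P(Z=2)·L_2 = 0.32 × 0.0133821 = 0.00428228
  P(Z=3)·L_3 = 0.33 × 0.00493474 = 0.00162847
Denominator: 0.0152131 + 0.00428228 + 0.00162847 = 0.0211238
So the posterior for Class 1 is 0.0152131 / 0.0211238 ≈ 0.720.

0.720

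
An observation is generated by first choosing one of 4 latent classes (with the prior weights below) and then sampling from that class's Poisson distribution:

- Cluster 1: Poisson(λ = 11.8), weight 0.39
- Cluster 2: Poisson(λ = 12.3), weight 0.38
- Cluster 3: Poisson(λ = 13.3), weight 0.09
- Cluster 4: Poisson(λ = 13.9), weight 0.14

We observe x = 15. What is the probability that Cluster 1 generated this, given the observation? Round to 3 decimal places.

0.342

By Bayes' theorem, P(k | x) = π_k f_k(x) / Σ_j π_j f_j(x).
Component likelihoods at x = 15:
  f_1 = e^(−11.8)·11.8^15/15! = 0.0687156
  f_2 = e^(−12.3)·12.3^15/15! = 0.0776703
  f_3 = e^(−13.3)·13.3^15/15! = 0.0922908
  f_4 = e^(−13.9)·13.9^15/15! = 0.0981814
Prior × likelihood for each component:
  π_1·f_1 = 0.39 × 0.0687156 = 0.0267991
  π_2·f_2 = 0.38 × 0.0776703 = 0.0295147
  π_3·f_3 = 0.09 × 0.0922908 = 0.00830617
  π_4·f_4 = 0.14 × 0.0981814 = 0.0137454
Denominator: 0.0267991 + 0.0295147 + 0.00830617 + 0.0137454 = 0.0783654
P(Cluster 1 | data) = 0.0267991 / 0.0783654 ≈ 0.342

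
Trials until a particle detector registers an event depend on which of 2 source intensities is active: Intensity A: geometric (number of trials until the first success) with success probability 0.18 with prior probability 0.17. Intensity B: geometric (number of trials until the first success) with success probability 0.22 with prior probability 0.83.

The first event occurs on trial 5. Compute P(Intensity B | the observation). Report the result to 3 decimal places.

Apply Bayes' rule: the posterior for each component is proportional to its prior times its likelihood at x.
Evaluate each component's likelihood at the observed value:
  p_A = 0.0813819
  p_B = 0.0814331
Unnormalised posteriors:
  π_A·p_A = 0.17 × 0.0813819 = 0.0138349
  π_B·p_B = 0.83 × 0.0814331 = 0.0675895
Evidence: 0.0138349 + 0.0675895 = 0.0814244
P(Intensity B | x) ≈ 0.830

0.830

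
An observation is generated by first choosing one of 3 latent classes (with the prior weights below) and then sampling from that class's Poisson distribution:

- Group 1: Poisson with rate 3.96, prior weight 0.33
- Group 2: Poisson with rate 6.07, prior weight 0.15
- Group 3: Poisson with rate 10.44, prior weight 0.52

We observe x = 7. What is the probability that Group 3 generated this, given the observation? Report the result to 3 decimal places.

0.505

By Bayes' theorem, P(k | x) = w_k f_k(x) / Σ_j w_j f_j(x).
Component likelihoods at x = 7:
  p_1 = 0.0577603
  p_2 = 0.139227
  p_3 = 0.0784221
Weight by the priors:
  w_1·p_1 = 0.33 × 0.0577603 = 0.0190609
  w_2·p_2 = 0.15 × 0.139227 = 0.020884
  w_3·p_3 = 0.52 × 0.0784221 = 0.0407795
Evidence: 0.0190609 + 0.020884 + 0.0407795 = 0.0807244
P(Group 3 | data) ≈ 0.505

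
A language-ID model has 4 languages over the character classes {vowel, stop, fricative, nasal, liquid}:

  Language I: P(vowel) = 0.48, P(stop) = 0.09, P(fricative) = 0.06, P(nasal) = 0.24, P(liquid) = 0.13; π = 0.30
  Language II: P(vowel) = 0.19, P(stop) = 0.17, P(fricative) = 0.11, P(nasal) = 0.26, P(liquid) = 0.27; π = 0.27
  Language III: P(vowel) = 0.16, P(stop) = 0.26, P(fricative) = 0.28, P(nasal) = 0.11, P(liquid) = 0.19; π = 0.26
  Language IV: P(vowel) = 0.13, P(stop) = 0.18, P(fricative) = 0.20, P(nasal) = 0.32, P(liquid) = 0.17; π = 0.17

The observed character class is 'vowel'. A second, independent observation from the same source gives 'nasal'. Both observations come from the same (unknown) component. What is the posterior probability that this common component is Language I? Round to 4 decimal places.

0.5804

Posterior ∝ prior × likelihood, so P(k | x) ∝ π_k f_k(x); normalise over all components.
Since both observations come from the same component, the likelihood for component k is f_k(x₁)·f_k(x₂).
  f_I = [P(vowel | comp) = 0.48] × [0.24] = 0.1152
  f_II = [P(vowel | comp) = 0.19] × [0.26] = 0.0494
  f_III = [P(vowel | comp) = 0.16] × [0.11] = 0.0176
  f_IV = [P(vowel | comp) = 0.13] × [0.32] = 0.0416
Multiply by the mixture weights:
  π_I·f_I = 0.30 × 0.1152 = 0.03456
  π_II·f_II = 0.27 × 0.0494 = 0.013338
  π_III·f_III = 0.26 × 0.0176 = 0.004576
  π_IV·f_IV = 0.17 × 0.0416 = 0.007072
Evidence: 0.03456 + 0.013338 + 0.004576 + 0.007072 = 0.059546
So the posterior for Language I is 0.03456 / 0.059546 ≈ 0.5804.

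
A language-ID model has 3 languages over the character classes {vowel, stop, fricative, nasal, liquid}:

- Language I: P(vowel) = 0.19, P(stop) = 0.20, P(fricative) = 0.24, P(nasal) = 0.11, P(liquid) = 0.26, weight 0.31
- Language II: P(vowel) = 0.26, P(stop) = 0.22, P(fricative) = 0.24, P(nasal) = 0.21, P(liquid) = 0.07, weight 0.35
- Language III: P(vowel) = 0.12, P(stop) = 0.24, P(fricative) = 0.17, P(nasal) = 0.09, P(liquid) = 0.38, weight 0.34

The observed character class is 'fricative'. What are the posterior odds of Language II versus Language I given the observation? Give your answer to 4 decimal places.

1.1290

The posterior odds equal the prior odds times the likelihood ratio: (π_i/π_j)·(f_i(x)/f_j(x)).
Evaluate each component's likelihood at the observed value:
  L_I = 0.24
  L_II = 0.24
  L_III = 0.17
0.084 / 0.0744 ≈ 1.1290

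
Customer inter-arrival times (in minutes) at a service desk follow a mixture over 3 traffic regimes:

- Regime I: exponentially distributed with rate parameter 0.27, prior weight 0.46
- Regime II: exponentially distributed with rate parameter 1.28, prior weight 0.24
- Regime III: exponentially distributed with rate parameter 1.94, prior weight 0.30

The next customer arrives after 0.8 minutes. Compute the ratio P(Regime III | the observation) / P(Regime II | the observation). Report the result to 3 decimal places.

1.117

Only the two components matter; the odds are (P(Z=i) f_i(x)) / (P(Z=j) f_j(x)).
Exponential densities:
  f_I = 0.217549
  f_II = 0.459719
  f_III = 0.410938
0.123282 / 0.110333 ≈ 1.117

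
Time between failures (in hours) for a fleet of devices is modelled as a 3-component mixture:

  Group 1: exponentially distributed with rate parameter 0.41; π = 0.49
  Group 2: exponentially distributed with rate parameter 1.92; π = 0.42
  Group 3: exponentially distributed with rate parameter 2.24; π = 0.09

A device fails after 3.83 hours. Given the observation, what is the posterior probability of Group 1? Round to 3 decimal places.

0.987

P(component k | x) = π_k·f_k(x) / marginal(x), where marginal(x) = Σ_j π_j·f_j(x).
Exponential densities:
  p_1 = 0.41·e^(−0.41·3.83) = 0.41·e^(−1.5703) = 0.0852729
  p_2 = 1.92·e^(−1.92·3.83) = 1.92·e^(−7.3536) = 0.00122934
  p_3 = 2.24·e^(−2.24·3.83) = 2.24·e^(−8.5792) = 0.000421065
Unnormalised posteriors:
  π_1·p_1 = 0.49 × 0.0852729 = 0.0417837
  π_2·p_2 = 0.42 × 0.00122934 = 0.000516324
  π_3·p_3 = 0.09 × 0.000421065 = 3.78958e-05
Evidence: 0.0417837 + 0.000516324 + 3.78958e-05 = 0.042338
So the posterior for Group 1 is 0.0417837 / 0.042338 ≈ 0.987.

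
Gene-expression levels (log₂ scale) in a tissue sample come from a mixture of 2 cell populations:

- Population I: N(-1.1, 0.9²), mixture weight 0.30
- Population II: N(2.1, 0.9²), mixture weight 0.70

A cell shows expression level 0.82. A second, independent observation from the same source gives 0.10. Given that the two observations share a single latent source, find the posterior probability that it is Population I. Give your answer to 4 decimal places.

Posterior ∝ prior × likelihood, so P(k | x) ∝ π_k f_k(x); normalise over all components.
Since both observations come from the same component, the likelihood for component k is f_k(x₁)·f_k(x₂).
  p_I = [(1/(0.9·√(2π)))·exp(−(0.82−-1.1)²/(2·0.9²)) = 0.443269·exp(-2.27556) = 0.0455414] × [0.182233] = 0.00829916
  p_II = [(1/(0.9·√(2π)))·exp(−(0.82−2.1)²/(2·0.9²)) = 0.443269·exp(-1.01136) = 0.161228] × [0.0375263] = 0.00605029
Multiply by the mixture weights:
  π_I·p_I = 0.30 × 0.00829916 = 0.00248975
  π_II·p_II = 0.70 × 0.00605029 = 0.0042352
Sum: 0.00248975 + 0.0042352 = 0.00672495
P(Population I | data) = 0.00248975 / 0.00672495 ≈ 0.3702

0.3702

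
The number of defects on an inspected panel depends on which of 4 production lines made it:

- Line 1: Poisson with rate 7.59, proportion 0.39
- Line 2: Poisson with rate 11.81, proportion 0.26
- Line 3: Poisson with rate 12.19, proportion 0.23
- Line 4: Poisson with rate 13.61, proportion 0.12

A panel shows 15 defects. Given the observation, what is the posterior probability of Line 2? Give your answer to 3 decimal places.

0.364

P(component k | x) = P(Z=k)·f_k(x) / marginal(x), where marginal(x) = Σ_j P(Z=j)·f_j(x).
Poisson probabilities:
  f_1 = e^(−7.59)·7.59^15/15! = 0.00617777
  f_2 = e^(−11.81)·11.81^15/15! = 0.0689019
  f_3 = e^(−12.19)·12.19^15/15! = 0.0757716
  f_4 = e^(−13.61)·13.61^15/15! = 0.0956367
Unnormalised posteriors:
  P(Z=1)·f_1 = 0.39 × 0.00617777 = 0.00240933
  P(Z=2)·f_2 = 0.26 × 0.0689019 = 0.0179145
  P(Z=3)·f_3 = 0.23 × 0.0757716 = 0.0174275
  P(Z=4)·f_4 = 0.12 × 0.0956367 = 0.0114764
Sum: 0.00240933 + 0.0179145 + 0.0174275 + 0.0114764 = 0.0492277
P(Line 2 | the observation) = 0.0179145 / 0.0492277 ≈ 0.364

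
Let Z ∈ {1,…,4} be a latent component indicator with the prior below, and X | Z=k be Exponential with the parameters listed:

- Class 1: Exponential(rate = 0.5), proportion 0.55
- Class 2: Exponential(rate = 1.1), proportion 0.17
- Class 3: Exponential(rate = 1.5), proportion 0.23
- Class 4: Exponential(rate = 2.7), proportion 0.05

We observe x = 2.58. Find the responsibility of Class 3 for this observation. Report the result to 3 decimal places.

By Bayes' theorem, P(k | x) = π_k f_k(x) / Σ_j π_j f_j(x).
Exponential densities:
  p_1 = 0.5·e^(−0.5·2.58) = 0.5·e^(−1.2900) = 0.137635
  p_2 = 1.1·e^(−1.1·2.58) = 1.1·e^(−2.8380) = 0.0643969
  p_3 = 1.5·e^(−1.5·2.58) = 1.5·e^(−3.8700) = 0.0312876
  p_4 = 2.7·e^(−2.7·2.58) = 2.7·e^(−6.9660) = 0.00254723
Unnormalised posteriors:
  π_1·p_1 = 0.55 × 0.137635 = 0.0756995
  π_2·p_2 = 0.17 × 0.0643969 = 0.0109475
  π_3·p_3 = 0.23 × 0.0312876 = 0.00719614
  π_4·p_4 = 0.05 × 0.00254723 = 0.000127362
Marginal: 0.0756995 + 0.0109475 + 0.00719614 + 0.000127362 = 0.0939704
So the posterior for Class 3 is 0.00719614 / 0.0939704 ≈ 0.077.

0.077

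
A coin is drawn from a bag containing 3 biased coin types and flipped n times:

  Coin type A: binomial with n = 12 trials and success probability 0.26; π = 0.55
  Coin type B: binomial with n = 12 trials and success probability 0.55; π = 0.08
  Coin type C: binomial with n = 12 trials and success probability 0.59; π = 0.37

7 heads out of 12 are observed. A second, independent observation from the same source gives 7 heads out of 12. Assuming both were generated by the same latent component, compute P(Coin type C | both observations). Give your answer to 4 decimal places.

P(component k | x) = π_k·f_k(x) / marginal(x), where marginal(x) = Σ_j π_j·f_j(x).
Since both observations come from the same component, the likelihood for component k is f_k(x₁)·f_k(x₂).
  L_A = [C(12,7)·0.26^7·0.74^5 = 792·8.03181e-05·0.221901 = 0.0141155] × [0.0141155] = 0.000199248
  L_B = [C(12,7)·0.55^7·0.45^5 = 792·0.0152244·0.0184528 = 0.222498] × [0.222498] = 0.0495055
  L_C = [C(12,7)·0.59^7·0.41^5 = 792·0.0248865·0.0115856 = 0.228354] × [0.228354] = 0.0521455
Prior × likelihood for each component:
  π_A·L_A = 0.55 × 0.000199248 = 0.000109587
  π_B·L_B = 0.08 × 0.0495055 = 0.00396044
  π_C·L_C = 0.37 × 0.0521455 = 0.0192938
Sum: 0.000109587 + 0.00396044 + 0.0192938 = 0.0233639
So the posterior for Coin type C is 0.0192938 / 0.0233639 ≈ 0.8258.

0.8258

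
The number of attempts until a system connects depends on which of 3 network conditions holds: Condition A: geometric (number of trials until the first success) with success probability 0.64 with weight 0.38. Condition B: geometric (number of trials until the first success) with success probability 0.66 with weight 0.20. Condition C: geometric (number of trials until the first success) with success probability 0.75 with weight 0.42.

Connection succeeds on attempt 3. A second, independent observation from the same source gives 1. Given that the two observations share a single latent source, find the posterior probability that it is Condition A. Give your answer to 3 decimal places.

The responsibility of component k is w_k f_k(x) divided by Σ_j w_j f_j(x).
Since both observations come from the same component, the likelihood for component k is f_k(x₁)·f_k(x₂).
  L_A = [0.64·(1−0.64)^2 = 0.64·0.1296 = 0.082944] × [0.64] = 0.0530842
  L_B = [0.66·(1−0.66)^2 = 0.66·0.1156 = 0.076296] × [0.66] = 0.0503554
  L_C = [0.75·(1−0.75)^2 = 0.75·0.0625 = 0.046875] × [0.75] = 0.0351562
Unnormalised posteriors:
  w_A·L_A = 0.38 × 0.0530842 = 0.020172
  w_B·L_B = 0.20 × 0.0503554 = 0.0100711
  w_C·L_C = 0.42 × 0.0351562 = 0.0147656
Denominator: 0.020172 + 0.0100711 + 0.0147656 = 0.0450087
P(Condition A | data) = 0.020172 / 0.0450087 ≈ 0.448

0.448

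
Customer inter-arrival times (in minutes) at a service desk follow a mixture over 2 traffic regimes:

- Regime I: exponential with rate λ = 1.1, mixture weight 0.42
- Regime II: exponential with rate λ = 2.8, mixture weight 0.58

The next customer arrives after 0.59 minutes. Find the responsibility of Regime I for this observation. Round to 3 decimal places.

0.437

P(component k | x) = P(Z=k)·f_k(x) / marginal(x), where marginal(x) = Σ_j P(Z=j)·f_j(x).
Evaluate each component's likelihood at the observed value:
  p_I = 0.574825
  p_II = 0.536665
Weight by the priors:
  P(Z=I)·p_I = 0.42 × 0.574825 = 0.241426
  P(Z=II)·p_II = 0.58 × 0.536665 = 0.311266
Marginal: 0.241426 + 0.311266 = 0.552692
Responsibility of Regime I: 0.241426 / 0.552692 ≈ 0.437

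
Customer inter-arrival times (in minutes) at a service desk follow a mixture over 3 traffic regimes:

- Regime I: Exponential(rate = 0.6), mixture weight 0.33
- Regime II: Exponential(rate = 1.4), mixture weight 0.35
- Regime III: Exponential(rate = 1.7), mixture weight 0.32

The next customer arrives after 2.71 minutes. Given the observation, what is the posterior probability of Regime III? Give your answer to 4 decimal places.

0.0980

The responsibility of component k is w_k f_k(x) divided by Σ_j w_j f_j(x).
Evaluate each component's likelihood at the observed value:
  p_I = 0.118029
  p_II = 0.0315076
  p_III = 0.0169689
Weight by the priors:
  w_I·p_I = 0.33 × 0.118029 = 0.0389495
  w_II·p_II = 0.35 × 0.0315076 = 0.0110276
  w_III·p_III = 0.32 × 0.0169689 = 0.00543005
Sum: 0.0389495 + 0.0110276 + 0.00543005 = 0.0554072
So the posterior for Regime III is 0.00543005 / 0.0554072 ≈ 0.0980.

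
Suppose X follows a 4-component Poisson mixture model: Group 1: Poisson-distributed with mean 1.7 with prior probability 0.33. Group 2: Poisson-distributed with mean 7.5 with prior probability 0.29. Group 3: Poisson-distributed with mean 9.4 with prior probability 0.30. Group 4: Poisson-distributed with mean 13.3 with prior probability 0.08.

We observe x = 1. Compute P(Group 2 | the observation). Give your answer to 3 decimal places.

Apply Bayes' rule: the posterior for each component is proportional to its prior times its likelihood at x.
Evaluate each component's likelihood at the observed value:
  p_1 = e^(−1.7)·1.7^1/1! = 0.310562
  p_2 = e^(−7.5)·7.5^1/1! = 0.00414813
  p_3 = e^(−9.4)·9.4^1/1! = 0.000777606
  p_4 = e^(−13.3)·13.3^1/1! = 2.22708e-05
Prior × likelihood for each component:
  π_1·p_1 = 0.33 × 0.310562 = 0.102485
  π_2·p_2 = 0.29 × 0.00414813 = 0.00120296
  π_3·p_3 = 0.30 × 0.000777606 = 0.000233282
  π_4·p_4 = 0.08 × 2.22708e-05 = 1.78166e-06
Sum: 0.102485 + 0.00120296 + 0.000233282 + 1.78166e-06 = 0.103923
Responsibility of Group 2: 0.00120296 / 0.103923 ≈ 0.012

0.012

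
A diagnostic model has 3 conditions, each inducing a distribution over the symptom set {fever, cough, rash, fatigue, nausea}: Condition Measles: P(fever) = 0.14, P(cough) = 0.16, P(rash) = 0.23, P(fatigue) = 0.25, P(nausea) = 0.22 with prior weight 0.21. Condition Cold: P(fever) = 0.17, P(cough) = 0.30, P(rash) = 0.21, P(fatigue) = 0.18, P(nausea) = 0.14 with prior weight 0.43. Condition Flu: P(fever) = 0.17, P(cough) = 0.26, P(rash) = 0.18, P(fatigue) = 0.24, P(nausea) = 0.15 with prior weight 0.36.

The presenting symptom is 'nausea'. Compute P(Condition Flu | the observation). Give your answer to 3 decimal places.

0.337

The responsibility of component k is π_k f_k(x) divided by Σ_j π_j f_j(x).
Evaluate each component's likelihood at the observed value:
  p_Measles = P(nausea | comp) = 0.22
  p_Cold = P(nausea | comp) = 0.14
  p_Flu = P(nausea | comp) = 0.15
Multiply by the mixture weights:
  π_Measles·p_Measles = 0.21 × 0.22 = 0.0462
  π_Cold·p_Cold = 0.43 × 0.14 = 0.0602
  π_Flu·p_Flu = 0.36 × 0.15 = 0.054
Denominator: 0.0462 + 0.0602 + 0.054 = 0.1604
Responsibility of Condition Flu: 0.054 / 0.1604 ≈ 0.337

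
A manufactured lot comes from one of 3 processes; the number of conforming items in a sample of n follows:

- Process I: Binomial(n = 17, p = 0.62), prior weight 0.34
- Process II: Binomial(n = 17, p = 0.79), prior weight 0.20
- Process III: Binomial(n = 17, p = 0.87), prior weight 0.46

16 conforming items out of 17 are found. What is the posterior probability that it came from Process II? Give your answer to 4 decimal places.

0.1294

The responsibility of component k is π_k f_k(x) divided by Σ_j π_j f_j(x).
Evaluate each component's likelihood at the observed value:
  f_I = C(17,16)·0.62^16·0.38^1 = 17·0.000476724·0.38 = 0.00307964
  f_II = C(17,16)·0.79^16·0.21^1 = 17·0.0230162·0.21 = 0.0821678
  f_III = C(17,16)·0.87^16·0.13^1 = 17·0.107723·0.13 = 0.238068
Multiply by the mixture weights:
  π_I·f_I = 0.34 × 0.00307964 = 0.00104708
  π_II·f_II = 0.20 × 0.0821678 = 0.0164336
  π_III·f_III = 0.46 × 0.238068 = 0.109511
Normaliser: 0.00104708 + 0.0164336 + 0.109511 = 0.126992
So the posterior for Process II is 0.0164336 / 0.126992 ≈ 0.1294.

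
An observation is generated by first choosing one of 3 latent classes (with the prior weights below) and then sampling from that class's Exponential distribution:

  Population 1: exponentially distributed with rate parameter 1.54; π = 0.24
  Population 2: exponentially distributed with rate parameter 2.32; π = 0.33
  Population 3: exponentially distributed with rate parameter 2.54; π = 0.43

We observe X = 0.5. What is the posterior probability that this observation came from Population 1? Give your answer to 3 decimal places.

0.238

The responsibility of component k is w_k f_k(x) divided by Σ_j w_j f_j(x).
Evaluate each component's likelihood at the observed value:
  f_1 = 1.54·e^(−1.54·0.5) = 1.54·e^(−0.7700) = 0.71304
  f_2 = 2.32·e^(−2.32·0.5) = 2.32·e^(−1.1600) = 0.727288
  f_3 = 2.54·e^(−2.54·0.5) = 2.54·e^(−1.2700) = 0.713312
Multiply by the mixture weights:
  w_1·f_1 = 0.24 × 0.71304 = 0.17113
  w_2·f_2 = 0.33 × 0.727288 = 0.240005
  w_3·f_3 = 0.43 × 0.713312 = 0.306724
Marginal: 0.17113 + 0.240005 + 0.306724 = 0.717859
So the posterior for Population 1 is 0.17113 / 0.717859 ≈ 0.238.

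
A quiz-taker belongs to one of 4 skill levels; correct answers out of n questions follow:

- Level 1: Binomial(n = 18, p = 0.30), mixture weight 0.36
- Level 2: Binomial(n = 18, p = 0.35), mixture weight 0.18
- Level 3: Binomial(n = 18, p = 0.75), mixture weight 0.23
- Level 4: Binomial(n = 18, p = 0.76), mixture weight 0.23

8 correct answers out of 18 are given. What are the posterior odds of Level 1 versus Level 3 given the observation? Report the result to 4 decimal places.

Only the two components matter; the odds are (w_i f_i(x)) / (w_j f_j(x)).
Evaluate each component's likelihood at the observed value:
  p_1 = C(18,8)·0.30^8·0.70^10 = 43758·6.561e-05·0.0282475 = 0.0810976
  p_2 = C(18,8)·0.35^8·0.65^10 = 43758·0.000225188·0.0134627 = 0.132659
  p_3 = C(18,8)·0.75^8·0.25^10 = 43758·0.100113·9.53674e-07 = 0.0041778
  p_4 = C(18,8)·0.76^8·0.24^10 = 43758·0.111303·6.34034e-07 = 0.00308801
Odds = (0.36/0.23) × (0.0810976/0.0041778) = 1.56522 × 19.4116 ≈ 30.3833

30.3833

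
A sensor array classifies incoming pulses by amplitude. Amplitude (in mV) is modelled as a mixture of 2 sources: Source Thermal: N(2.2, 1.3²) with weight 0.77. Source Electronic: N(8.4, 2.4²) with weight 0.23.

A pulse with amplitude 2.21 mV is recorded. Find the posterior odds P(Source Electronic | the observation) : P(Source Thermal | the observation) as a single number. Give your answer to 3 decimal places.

0.006

The posterior odds equal the prior odds times the likelihood ratio: (π_i/π_j)·(f_i(x)/f_j(x)).
Normal densities:
  p_Thermal = 0.30687
  p_Electronic = 0.00597329
Odds = (0.23/0.77) × (0.00597329/0.30687) = 0.298701 × 0.0194652 ≈ 0.006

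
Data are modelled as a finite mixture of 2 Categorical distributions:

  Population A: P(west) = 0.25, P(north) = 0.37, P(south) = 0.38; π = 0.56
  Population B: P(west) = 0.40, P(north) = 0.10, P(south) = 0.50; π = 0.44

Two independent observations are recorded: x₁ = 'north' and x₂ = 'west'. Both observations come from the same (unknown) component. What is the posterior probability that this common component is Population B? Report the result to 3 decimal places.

P(component k | x) = π_k·f_k(x) / marginal(x), where marginal(x) = Σ_j π_j·f_j(x).
Since both observations come from the same component, the likelihood for component k is f_k(x₁)·f_k(x₂).
  L_A = [0.37] × [0.25] = 0.0925
  L_B = [0.1] × [0.4] = 0.04
Weight by the priors:
  π_A·L_A = 0.56 × 0.0925 = 0.0518
  π_B·L_B = 0.44 × 0.04 = 0.0176
Marginal: 0.0518 + 0.0176 = 0.0694
P(Population B | x₁, x₂) ≈ 0.254

0.254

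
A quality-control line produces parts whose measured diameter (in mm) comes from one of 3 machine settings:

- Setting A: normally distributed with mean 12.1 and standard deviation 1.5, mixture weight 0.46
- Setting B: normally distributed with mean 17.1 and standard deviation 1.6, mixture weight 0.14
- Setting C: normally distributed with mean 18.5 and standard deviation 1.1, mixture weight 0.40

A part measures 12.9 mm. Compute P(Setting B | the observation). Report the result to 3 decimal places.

0.010

Posterior ∝ prior × likelihood, so P(k | x) ∝ w_k f_k(x); normalise over all components.
Normal densities:
  L_A = (1/(1.5·√(2π)))·exp(−(12.9−12.1)²/(2·1.5²)) = 0.265962·exp(-0.14222) = 0.230703
  L_B = (1/(1.6·√(2π)))·exp(−(12.9−17.1)²/(2·1.6²)) = 0.249339·exp(-3.44531) = 0.00795261
  L_C = (1/(1.1·√(2π)))·exp(−(12.9−18.5)²/(2·1.1²)) = 0.362675·exp(-12.95868) = 8.54349e-07
Weight by the priors:
  w_A·L_A = 0.46 × 0.230703 = 0.106123
  w_B·L_B = 0.14 × 0.00795261 = 0.00111337
  w_C·L_C = 0.40 × 8.54349e-07 = 3.41739e-07
Normaliser: 0.106123 + 0.00111337 + 3.41739e-07 = 0.107237
P(Setting B | data) ≈ 0.010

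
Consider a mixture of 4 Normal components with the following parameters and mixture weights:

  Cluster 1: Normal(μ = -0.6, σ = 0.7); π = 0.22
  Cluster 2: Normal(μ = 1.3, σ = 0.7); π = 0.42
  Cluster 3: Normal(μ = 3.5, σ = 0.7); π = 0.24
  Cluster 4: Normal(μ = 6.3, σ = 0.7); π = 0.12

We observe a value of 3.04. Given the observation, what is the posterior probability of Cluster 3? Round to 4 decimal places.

0.9100

The responsibility of component k is w_k f_k(x) divided by Σ_j w_j f_j(x).
Component likelihoods at x = 3.04:
  f_1 = (1/(0.7·√(2π)))·exp(−(3.04−-0.6)²/(2·0.7²)) = 0.569918·exp(-13.52000) = 7.65862e-07
  f_2 = (1/(0.7·√(2π)))·exp(−(3.04−1.3)²/(2·0.7²)) = 0.569918·exp(-3.08939) = 0.0259482
  f_3 = (1/(0.7·√(2π)))·exp(−(3.04−3.5)²/(2·0.7²)) = 0.569918·exp(-0.21592) = 0.45924
  f_4 = (1/(0.7·√(2π)))·exp(−(3.04−6.3)²/(2·0.7²)) = 0.569918·exp(-10.84449) = 1.11201e-05
Weight by the priors:
  w_1·f_1 = 0.22 × 7.65862e-07 = 1.6849e-07
  w_2·f_2 = 0.42 × 0.0259482 = 0.0108983
  w_3·f_3 = 0.24 × 0.45924 = 0.110218
  w_4·f_4 = 0.12 × 1.11201e-05 = 1.33442e-06
Marginal: 1.6849e-07 + 0.0108983 + 0.110218 + 1.33442e-06 = 0.121117
P(Cluster 3 | 3.04) = 0.110218 / 0.121117 ≈ 0.9100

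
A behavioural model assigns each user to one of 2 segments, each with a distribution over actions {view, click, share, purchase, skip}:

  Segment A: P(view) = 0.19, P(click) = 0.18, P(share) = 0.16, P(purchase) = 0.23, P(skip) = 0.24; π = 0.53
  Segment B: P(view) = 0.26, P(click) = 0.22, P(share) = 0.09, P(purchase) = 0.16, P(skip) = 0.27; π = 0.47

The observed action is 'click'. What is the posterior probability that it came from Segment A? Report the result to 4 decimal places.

0.4799

Posterior ∝ prior × likelihood, so P(k | x) ∝ P(Z=k) f_k(x); normalise over all components.
Component likelihoods at x = 'click':
  f_A = P(click | comp) = 0.18
  f_B = P(click | comp) = 0.22
Prior × likelihood for each component:
  P(Z=A)·f_A = 0.53 × 0.18 = 0.0954
  P(Z=B)·f_B = 0.47 × 0.22 = 0.1034
Sum: 0.0954 + 0.1034 = 0.1988
So the posterior for Segment A is 0.0954 / 0.1988 ≈ 0.4799.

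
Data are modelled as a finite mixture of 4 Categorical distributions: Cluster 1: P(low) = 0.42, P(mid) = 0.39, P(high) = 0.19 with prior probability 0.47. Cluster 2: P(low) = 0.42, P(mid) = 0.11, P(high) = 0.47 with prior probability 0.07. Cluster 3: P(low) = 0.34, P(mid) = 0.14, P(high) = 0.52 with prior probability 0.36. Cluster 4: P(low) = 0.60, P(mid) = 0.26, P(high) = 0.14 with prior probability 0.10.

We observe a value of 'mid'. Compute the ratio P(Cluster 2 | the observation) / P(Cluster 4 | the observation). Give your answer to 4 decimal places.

Posterior odds = (w_i f_i(x)) / (w_j f_j(x)); the normalising sum cancels.
Evaluate each component's likelihood at the observed value:
  p_1 = 0.39
  p_2 = 0.11
  p_3 = 0.14
  p_4 = 0.26
0.0077 / 0.026 ≈ 0.2962

0.2962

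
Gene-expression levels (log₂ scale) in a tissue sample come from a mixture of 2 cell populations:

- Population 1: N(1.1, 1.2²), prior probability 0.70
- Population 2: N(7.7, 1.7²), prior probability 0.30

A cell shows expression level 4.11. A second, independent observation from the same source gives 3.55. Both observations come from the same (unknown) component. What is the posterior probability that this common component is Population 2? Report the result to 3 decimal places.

0.179

Apply Bayes' rule: the posterior for each component is proportional to its prior times its likelihood at x.
Since both observations come from the same component, the likelihood for component k is f_k(x₁)·f_k(x₂).
  p_1 = [(1/(1.2·√(2π)))·exp(−(4.11−1.1)²/(2·1.2²)) = 0.332452·exp(-3.14587) = 0.0143053] × [0.0413592] = 0.000591653
  p_2 = [(1/(1.7·√(2π)))·exp(−(4.11−7.7)²/(2·1.7²)) = 0.234672·exp(-2.22978) = 0.0252396] × [0.0119236] = 0.000300946
Weight by the priors:
  π_1·p_1 = 0.70 × 0.000591653 = 0.000414157
  π_2·p_2 = 0.30 × 0.000300946 = 9.02838e-05
Sum: 0.000414157 + 9.02838e-05 = 0.000504441
P(Population 2 | data) ≈ 0.179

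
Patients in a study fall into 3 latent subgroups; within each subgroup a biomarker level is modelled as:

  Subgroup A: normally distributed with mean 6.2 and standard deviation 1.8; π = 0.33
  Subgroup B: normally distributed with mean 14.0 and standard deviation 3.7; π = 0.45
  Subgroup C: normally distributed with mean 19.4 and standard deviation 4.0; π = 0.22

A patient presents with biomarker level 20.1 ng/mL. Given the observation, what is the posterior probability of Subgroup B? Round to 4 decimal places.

0.3658

P(component k | x) = w_k·f_k(x) / marginal(x), where marginal(x) = Σ_j w_j·f_j(x).
Normal densities:
  p_A = (1/(1.8·√(2π)))·exp(−(20.1−6.2)²/(2·1.8²)) = 0.221635·exp(-29.81636) = 2.49206e-14
  p_B = (1/(3.7·√(2π)))·exp(−(20.1−14.0)²/(2·3.7²)) = 0.107822·exp(-1.35902) = 0.0277008
  p_C = (1/(4.0·√(2π)))·exp(−(20.1−19.4)²/(2·4.0²)) = 0.099736·exp(-0.01531) = 0.09822
Weight by the priors:
  w_A·p_A = 0.33 × 2.49206e-14 = 8.22378e-15
  w_B·p_B = 0.45 × 0.0277008 = 0.0124654
  w_C·p_C = 0.22 × 0.09822 = 0.0216084
Evidence: 8.22378e-15 + 0.0124654 + 0.0216084 = 0.0340738
P(Subgroup B | x) ≈ 0.3658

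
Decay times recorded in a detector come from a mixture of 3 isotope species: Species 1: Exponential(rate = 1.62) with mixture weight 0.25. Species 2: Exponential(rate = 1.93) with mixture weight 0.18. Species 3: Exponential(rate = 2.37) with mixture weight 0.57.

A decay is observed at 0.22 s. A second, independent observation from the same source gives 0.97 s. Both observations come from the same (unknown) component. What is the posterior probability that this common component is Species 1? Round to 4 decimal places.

P(component k | x) = π_k·f_k(x) / marginal(x), where marginal(x) = Σ_j π_j·f_j(x).
Since both observations come from the same component, the likelihood for component k is f_k(x₁)·f_k(x₂).
  p_1 = [1.13431] × [0.336562] = 0.381766
  p_2 = [1.26228] × [0.296835] = 0.374689
  p_3 = [1.40704] × [0.237875] = 0.3347
Unnormalised posteriors:
  π_1·p_1 = 0.25 × 0.381766 = 0.0954415
  π_2·p_2 = 0.18 × 0.374689 = 0.0674439
  π_3·p_3 = 0.57 × 0.3347 = 0.190779
Marginal: 0.0954415 + 0.0674439 + 0.190779 = 0.353665
P(Species 1 | x) = 0.0954415 / 0.353665 ≈ 0.2699

0.2699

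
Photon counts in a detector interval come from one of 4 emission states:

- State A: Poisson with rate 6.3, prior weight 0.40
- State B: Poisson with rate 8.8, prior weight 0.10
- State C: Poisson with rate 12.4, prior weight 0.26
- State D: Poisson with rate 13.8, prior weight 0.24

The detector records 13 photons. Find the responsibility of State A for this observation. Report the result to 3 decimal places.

0.047

Apply Bayes' rule: the posterior for each component is proportional to its prior times its likelihood at x.
Poisson probabilities:
  p_A = 0.00726259
  p_B = 0.0459413
  p_C = 0.10838
  p_D = 0.10737
Unnormalised posteriors:
  P(Z=A)·p_A = 0.40 × 0.00726259 = 0.00290504
  P(Z=B)·p_B = 0.10 × 0.0459413 = 0.00459413
  P(Z=C)·p_C = 0.26 × 0.10838 = 0.0281789
  P(Z=D)·p_D = 0.24 × 0.10737 = 0.0257689
Normaliser: 0.00290504 + 0.00459413 + 0.0281789 + 0.0257689 = 0.0614469
Responsibility of State A: 0.00290504 / 0.0614469 ≈ 0.047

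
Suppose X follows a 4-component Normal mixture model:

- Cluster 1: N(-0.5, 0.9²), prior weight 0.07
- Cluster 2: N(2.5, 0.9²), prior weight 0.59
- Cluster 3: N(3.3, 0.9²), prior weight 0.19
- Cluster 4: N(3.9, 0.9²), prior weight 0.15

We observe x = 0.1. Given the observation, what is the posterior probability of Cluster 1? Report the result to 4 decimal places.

0.7650

By Bayes' theorem, P(k | x) = π_k f_k(x) / Σ_j π_j f_j(x).
Normal densities:
  f_1 = 0.354942
  f_2 = 0.0126622
  f_3 = 0.000797072
  f_4 = 5.96415e-05
Unnormalised posteriors:
  π_1·f_1 = 0.07 × 0.354942 = 0.024846
  π_2·f_2 = 0.59 × 0.0126622 = 0.0074707
  π_3·f_3 = 0.19 × 0.000797072 = 0.000151444
  π_4·f_4 = 0.15 × 5.96415e-05 = 8.94623e-06
Evidence: 0.024846 + 0.0074707 + 0.000151444 + 8.94623e-06 = 0.032477
Responsibility of Cluster 1: 0.024846 / 0.032477 ≈ 0.7650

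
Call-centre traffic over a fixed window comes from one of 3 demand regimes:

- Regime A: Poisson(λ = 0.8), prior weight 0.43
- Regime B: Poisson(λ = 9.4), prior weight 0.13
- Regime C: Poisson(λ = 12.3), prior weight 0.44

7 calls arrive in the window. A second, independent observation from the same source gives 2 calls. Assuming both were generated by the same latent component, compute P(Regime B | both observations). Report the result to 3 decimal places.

0.879

Posterior ∝ prior × likelihood, so P(k | x) ∝ π_k f_k(x); normalise over all components.
Since both observations come from the same component, the likelihood for component k is f_k(x₁)·f_k(x₂).
  f_A = [1.86966e-05] × [0.143785] = 2.6883e-06
  f_B = [0.106438] × [0.00365475] = 0.000389004
  f_C = [0.0384665] × [0.000344317] = 1.32447e-05
Weight by the priors:
  π_A·f_A = 0.43 × 2.6883e-06 = 1.15597e-06
  π_B·f_B = 0.13 × 0.000389004 = 5.05705e-05
  π_C·f_C = 0.44 × 1.32447e-05 = 5.82766e-06
Evidence: 1.15597e-06 + 5.05705e-05 + 5.82766e-06 = 5.75541e-05
Responsibility of Regime B: 5.05705e-05 / 5.75541e-05 ≈ 0.879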